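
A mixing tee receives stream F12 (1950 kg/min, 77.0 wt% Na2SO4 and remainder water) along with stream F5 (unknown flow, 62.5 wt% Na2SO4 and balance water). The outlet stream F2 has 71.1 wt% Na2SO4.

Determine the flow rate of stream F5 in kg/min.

1338 kg/min

Let F5 be the unknown flow. Total out = 1950 + F5.
Na2SO4 balance: 1501.5 + 0.625·F5 = 0.711·(1950 + F5)
(0.625 − 0.711)·F5 = 0.711×1950 − 1501.5 = -115.05
F5 = -115.05 / -0.086 = 1337.8 kg/min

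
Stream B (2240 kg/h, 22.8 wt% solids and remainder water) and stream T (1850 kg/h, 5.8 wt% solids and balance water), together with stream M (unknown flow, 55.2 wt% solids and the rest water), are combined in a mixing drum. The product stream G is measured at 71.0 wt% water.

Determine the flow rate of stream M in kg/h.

Let M be the unknown flow. Total out = 4090 + M.
water balance: 3472 + 0.448·M = 0.710·(4090 + M)
(0.448 − 0.710)·M = 0.710×4090 − 3472 = -568.08
M = -568.08 / -0.262 = 2168.2 kg/h

2168 kg/h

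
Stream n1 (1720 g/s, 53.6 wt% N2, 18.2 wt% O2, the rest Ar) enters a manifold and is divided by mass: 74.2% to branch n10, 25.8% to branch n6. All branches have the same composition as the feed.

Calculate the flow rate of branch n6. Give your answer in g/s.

Branch n6 flow = 0.258×1720 = 443.76 g/s.

443.8 g/s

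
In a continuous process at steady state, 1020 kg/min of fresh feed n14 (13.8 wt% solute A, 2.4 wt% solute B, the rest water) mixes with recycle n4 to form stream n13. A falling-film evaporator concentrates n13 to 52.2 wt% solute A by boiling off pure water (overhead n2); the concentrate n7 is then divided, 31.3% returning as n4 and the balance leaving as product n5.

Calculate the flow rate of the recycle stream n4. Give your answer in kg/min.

Overall solute A balance (none leaves overhead): solute A in fresh feed = solute A in product, i.e. 1020×0.138 = (1−0.313)·n7·0.522.
n7 = 140.76/(0.522×0.687) = 392.51 kg/min.
Recycle n4 = 0.313×392.51 = 122.86 kg/min.

122.9 kg/min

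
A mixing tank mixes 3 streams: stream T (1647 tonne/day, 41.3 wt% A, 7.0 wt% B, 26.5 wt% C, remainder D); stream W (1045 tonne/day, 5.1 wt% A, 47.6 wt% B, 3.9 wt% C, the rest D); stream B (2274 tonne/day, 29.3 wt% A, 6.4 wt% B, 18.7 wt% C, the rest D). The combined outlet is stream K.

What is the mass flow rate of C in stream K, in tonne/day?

C out = C in = 1647×0.265 + 1045×0.039 + 2274×0.187 = 902.45 tonne/day.

902.4 tonne/day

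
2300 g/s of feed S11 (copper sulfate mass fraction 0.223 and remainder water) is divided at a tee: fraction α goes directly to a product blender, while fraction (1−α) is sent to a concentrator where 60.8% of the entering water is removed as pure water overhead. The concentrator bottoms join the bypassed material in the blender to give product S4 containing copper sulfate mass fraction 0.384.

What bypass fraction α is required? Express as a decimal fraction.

0.112

All 2300×0.223 = 512.9 g/s of copper sulfate reaches S4, so S4 = 512.9/0.384 = 1335.7 g/s and vapour = 964.32 g/s.
The evaporator receives (1−α)·2300 of feed at 0.777 water and removes 0.608 of that water:
0.608×0.777×(1−α)×2300 = 964.32
(1−α) = 964.32/1086.6 = 0.8875;  α = 0.1125.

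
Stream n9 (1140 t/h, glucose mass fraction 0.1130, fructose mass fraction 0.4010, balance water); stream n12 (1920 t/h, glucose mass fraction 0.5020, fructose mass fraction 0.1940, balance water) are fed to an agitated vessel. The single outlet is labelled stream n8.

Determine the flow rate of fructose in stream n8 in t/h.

fructose out = fructose in = 1140×0.401 + 1920×0.194 = 829.62 t/h.

829.6 t/h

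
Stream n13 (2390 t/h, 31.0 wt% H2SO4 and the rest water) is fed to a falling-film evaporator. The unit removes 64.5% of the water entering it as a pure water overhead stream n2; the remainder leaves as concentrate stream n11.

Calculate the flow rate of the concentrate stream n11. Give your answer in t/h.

1326 t/h

water entering = 2390×0.690 = 1649.1 t/h; overhead removed = 0.645×1649.1 = 1063.7 t/h.
Concentrate = 2390 − 1063.7 = 1326.3 t/h.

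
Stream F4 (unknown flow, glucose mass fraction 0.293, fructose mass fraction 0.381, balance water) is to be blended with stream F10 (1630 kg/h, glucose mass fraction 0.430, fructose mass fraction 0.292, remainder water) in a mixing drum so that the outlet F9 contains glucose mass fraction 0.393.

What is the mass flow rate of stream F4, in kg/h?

603.1 kg/h

Let F4 be the unknown flow. Total out = 1630 + F4.
glucose balance: 700.9 + 0.293·F4 = 0.393·(1630 + F4)
(0.293 − 0.393)·F4 = 0.393×1630 − 700.9 = -60.31
F4 = -60.31 / -0.100 = 603.1 kg/h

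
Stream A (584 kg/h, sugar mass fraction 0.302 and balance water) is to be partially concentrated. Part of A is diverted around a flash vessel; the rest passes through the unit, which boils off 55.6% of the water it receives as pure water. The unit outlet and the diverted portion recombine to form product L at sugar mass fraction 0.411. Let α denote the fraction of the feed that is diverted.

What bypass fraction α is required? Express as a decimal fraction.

All 584×0.302 = 176.37 kg/h of sugar reaches L, so L = 176.37/0.411 = 429.12 kg/h and vapour = 154.88 kg/h.
The evaporator receives (1−α)·584 of feed at 0.698 water and removes 0.556 of that water:
0.556×0.698×(1−α)×584 = 154.88
(1−α) = 154.88/226.64 = 0.6834;  α = 0.3166.

0.317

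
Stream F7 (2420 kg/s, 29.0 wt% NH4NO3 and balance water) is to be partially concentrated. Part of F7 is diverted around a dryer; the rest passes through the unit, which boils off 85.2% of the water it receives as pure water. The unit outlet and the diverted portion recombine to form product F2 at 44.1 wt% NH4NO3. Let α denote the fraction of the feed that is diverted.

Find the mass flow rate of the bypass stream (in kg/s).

1050 kg/s

All 2420×0.290 = 701.8 kg/s of NH4NO3 reaches F2, so F2 = 701.8/0.441 = 1591.4 kg/s and vapour = 828.62 kg/s.
The evaporator receives (1−α)·2420 of feed at 0.710 water and removes 0.852 of that water:
0.852×0.710×(1−α)×2420 = 828.62
(1−α) = 828.62/1463.9 = 0.5660;  α = 0.4340.
Bypass flow = 0.4340×2420 = 1050.2 kg/s.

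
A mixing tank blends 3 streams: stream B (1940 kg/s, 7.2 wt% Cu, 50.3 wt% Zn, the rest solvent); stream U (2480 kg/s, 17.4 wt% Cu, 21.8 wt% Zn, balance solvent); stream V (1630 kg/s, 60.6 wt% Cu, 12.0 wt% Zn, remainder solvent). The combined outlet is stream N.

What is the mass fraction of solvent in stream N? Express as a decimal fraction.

0.459

Total flow out = 1940 + 2480 + 1630 = 6050 kg/s.
solvent in = 1940×0.425 + 2480×0.608 + 1630×0.274 = 2779 kg/s.
solvent mass fraction in N = 2779/6050 = 0.459.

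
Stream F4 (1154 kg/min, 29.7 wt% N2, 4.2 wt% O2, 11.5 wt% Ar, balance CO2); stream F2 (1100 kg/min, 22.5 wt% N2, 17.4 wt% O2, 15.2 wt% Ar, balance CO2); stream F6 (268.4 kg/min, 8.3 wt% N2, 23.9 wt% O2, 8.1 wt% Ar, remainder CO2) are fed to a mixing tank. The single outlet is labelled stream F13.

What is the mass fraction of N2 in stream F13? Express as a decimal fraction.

0.2428

Total flow out = 1154 + 1100 + 268.4 = 2522.4 kg/min.
N2 in = 1154×0.297 + 1100×0.225 + 268.4×0.083 = 612.52 kg/min.
N2 mass fraction in F13 = 612.52/2522.4 = 0.2428.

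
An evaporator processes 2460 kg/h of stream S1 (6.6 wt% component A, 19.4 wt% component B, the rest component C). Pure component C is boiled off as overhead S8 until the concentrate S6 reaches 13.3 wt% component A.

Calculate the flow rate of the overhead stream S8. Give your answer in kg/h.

1239 kg/h

component A is conserved: 2460×0.066 = 162.36 kg/h all reports to the concentrate.
Concentrate = 162.36/(target fraction) = 1220.8 kg/h.
Overhead = 2460 − 1220.8 = 1239.2 kg/h.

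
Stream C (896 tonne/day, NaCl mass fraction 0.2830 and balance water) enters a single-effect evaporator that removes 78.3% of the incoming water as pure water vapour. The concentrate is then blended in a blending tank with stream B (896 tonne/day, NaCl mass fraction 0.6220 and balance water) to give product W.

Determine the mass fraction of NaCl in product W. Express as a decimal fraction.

Vapour removed = 0.783×0.717×896 = 503.02 tonne/day; concentrate = 392.98 tonne/day.
NaCl reaching the mixer = 253.57 (from concentrate) + 896×0.622 = 810.88 tonne/day.
Product flow = 392.98 + 896 = 1289 tonne/day; NaCl fraction = 0.6291.

0.6291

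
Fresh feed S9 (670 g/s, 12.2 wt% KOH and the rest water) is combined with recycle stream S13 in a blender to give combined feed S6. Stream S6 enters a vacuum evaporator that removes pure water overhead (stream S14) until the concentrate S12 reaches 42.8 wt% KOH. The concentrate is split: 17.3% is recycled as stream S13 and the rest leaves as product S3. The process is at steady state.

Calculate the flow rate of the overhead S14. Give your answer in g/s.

Overall KOH balance (none leaves overhead): KOH in fresh feed = KOH in product, i.e. 670×0.122 = (1−0.173)·S12·0.428.
S12 = 81.74/(0.428×0.827) = 230.93 g/s.
Recycle S13 = 0.173×230.93 = 39.951 g/s.
Combined feed S6 = 670 + 39.951 = 709.95 g/s.
Overhead S14 = S6 − S12 = 709.95 − 230.93 = 479.02 g/s.

479 g/s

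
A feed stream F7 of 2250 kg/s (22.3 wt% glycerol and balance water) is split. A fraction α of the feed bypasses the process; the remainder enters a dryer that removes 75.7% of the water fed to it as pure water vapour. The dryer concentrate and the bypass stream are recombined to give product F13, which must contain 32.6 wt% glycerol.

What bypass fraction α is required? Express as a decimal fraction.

0.463

All 2250×0.223 = 501.75 kg/s of glycerol reaches F13, so F13 = 501.75/0.326 = 1539.1 kg/s and vapour = 710.89 kg/s.
The evaporator receives (1−α)·2250 of feed at 0.777 water and removes 0.757 of that water:
0.757×0.777×(1−α)×2250 = 710.89
(1−α) = 710.89/1323.4 = 0.5372;  α = 0.4628.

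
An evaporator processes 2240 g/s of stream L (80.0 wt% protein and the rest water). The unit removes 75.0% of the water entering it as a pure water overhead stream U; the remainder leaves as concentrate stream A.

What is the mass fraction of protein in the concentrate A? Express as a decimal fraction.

0.941

protein is not removed: 2240×0.800 = 1792 g/s of protein enters A.
water entering = 2240×0.200 = 448 g/s; overhead removed = 0.750×448 = 336 g/s.
Concentrate = 2240 − 336 = 1904 g/s.
Mass fraction = 1792/1904 = 0.941.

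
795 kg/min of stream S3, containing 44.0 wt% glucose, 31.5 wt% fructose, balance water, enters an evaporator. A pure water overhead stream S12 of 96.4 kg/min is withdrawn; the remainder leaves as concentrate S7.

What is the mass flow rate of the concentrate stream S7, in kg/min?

Concentrate = 795 − 96.4 = 698.6 kg/min.

698.6 kg/min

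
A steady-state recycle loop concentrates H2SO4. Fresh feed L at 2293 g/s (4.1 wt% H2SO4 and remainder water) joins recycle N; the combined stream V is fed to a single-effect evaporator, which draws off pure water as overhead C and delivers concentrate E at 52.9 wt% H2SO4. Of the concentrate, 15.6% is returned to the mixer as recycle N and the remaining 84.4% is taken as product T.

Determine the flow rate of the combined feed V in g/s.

2326 g/s

Overall H2SO4 balance (none leaves overhead): H2SO4 in fresh feed = H2SO4 in product, i.e. 2293×0.041 = (1−0.156)·E·0.529.
E = 94.013/(0.529×0.844) = 210.57 g/s.
Recycle N = 0.156×210.57 = 32.848 g/s.
Combined feed V = 2293 + 32.848 = 2325.8 g/s.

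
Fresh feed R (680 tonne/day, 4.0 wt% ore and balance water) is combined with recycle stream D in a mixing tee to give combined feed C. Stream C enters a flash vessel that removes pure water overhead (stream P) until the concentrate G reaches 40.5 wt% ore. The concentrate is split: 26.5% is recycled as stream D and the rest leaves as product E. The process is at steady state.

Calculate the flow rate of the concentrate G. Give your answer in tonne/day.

91.37 tonne/day

Overall ore balance (none leaves overhead): ore in fresh feed = ore in product, i.e. 680×0.040 = (1−0.265)·G·0.405.
G = 27.2/(0.405×0.735) = 91.375 tonne/day.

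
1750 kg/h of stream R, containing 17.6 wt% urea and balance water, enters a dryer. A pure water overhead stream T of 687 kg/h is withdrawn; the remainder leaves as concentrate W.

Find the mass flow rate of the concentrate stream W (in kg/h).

Concentrate = 1750 − 687 = 1063 kg/h.

1063 kg/h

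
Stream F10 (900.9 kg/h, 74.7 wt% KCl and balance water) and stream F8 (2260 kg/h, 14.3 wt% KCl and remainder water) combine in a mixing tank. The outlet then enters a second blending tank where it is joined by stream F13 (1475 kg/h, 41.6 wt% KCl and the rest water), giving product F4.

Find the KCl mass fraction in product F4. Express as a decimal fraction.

Overall, product flow = 4635.9 kg/h.
KCl in = 900.9×0.747 + 2260×0.143 + 1475×0.416 = 1609.8 kg/h.
KCl fraction in F4 = 0.347.

0.347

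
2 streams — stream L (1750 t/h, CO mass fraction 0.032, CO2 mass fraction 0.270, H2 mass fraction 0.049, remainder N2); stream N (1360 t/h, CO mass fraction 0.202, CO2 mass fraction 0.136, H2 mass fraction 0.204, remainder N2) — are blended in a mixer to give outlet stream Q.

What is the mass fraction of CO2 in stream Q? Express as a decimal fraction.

Total flow out = 1750 + 1360 = 3110 t/h.
CO2 in = 1750×0.270 + 1360×0.136 = 657.46 t/h.
CO2 mass fraction in Q = 657.46/3110 = 0.211.

0.211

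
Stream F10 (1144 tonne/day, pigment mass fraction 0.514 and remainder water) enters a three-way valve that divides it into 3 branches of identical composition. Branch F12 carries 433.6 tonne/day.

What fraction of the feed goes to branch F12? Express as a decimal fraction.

Fraction to F12 = 433.6/1144 = 0.3790.

0.379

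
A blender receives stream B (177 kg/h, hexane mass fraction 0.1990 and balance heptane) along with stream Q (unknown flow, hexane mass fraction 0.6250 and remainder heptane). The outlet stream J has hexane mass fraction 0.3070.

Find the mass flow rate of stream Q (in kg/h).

Let Q be the unknown flow. Total out = 177 + Q.
hexane balance: 35.223 + 0.625·Q = 0.307·(177 + Q)
(0.625 − 0.307)·Q = 0.307×177 − 35.223 = 19.116
Q = 19.116 / 0.318 = 60.113 kg/h

60.11 kg/h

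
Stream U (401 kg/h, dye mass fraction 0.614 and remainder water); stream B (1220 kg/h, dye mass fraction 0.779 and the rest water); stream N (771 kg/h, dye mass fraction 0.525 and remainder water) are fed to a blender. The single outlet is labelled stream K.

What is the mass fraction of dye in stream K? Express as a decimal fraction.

Total flow out = 401 + 1220 + 771 = 2392 kg/h.
dye in = 401×0.614 + 1220×0.779 + 771×0.525 = 1601.4 kg/h.
dye mass fraction in K = 1601.4/2392 = 0.669.

0.669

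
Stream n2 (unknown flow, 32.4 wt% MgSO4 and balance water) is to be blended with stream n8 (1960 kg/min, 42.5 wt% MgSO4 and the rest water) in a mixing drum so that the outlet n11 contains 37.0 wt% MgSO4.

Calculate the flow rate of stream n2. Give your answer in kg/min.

Let n2 be the unknown flow. Total out = 1960 + n2.
MgSO4 balance: 833 + 0.324·n2 = 0.370·(1960 + n2)
(0.324 − 0.370)·n2 = 0.370×1960 − 833 = -107.8
n2 = -107.8 / -0.046 = 2343.5 kg/min

2343 kg/min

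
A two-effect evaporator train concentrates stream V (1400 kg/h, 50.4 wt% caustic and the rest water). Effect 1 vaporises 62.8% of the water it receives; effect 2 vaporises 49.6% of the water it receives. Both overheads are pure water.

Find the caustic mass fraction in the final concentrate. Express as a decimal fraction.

water in feed = 1400×0.496 = 694.4 kg/h.
After stage 1: water left = (1−0.628)×694.4 = 258.32; stream total = 963.92 kg/h.
After stage 2: water left = (1−0.496)×258.32 = 130.19; final concentrate = 835.79 kg/h.
caustic fraction = 705.6/835.79 = 0.844.

0.844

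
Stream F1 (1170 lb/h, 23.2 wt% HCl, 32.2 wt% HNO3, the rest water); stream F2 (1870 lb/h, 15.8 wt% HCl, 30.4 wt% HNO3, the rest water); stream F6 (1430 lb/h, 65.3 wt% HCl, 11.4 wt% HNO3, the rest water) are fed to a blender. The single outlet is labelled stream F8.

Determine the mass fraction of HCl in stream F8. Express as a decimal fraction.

Total flow out = 1170 + 1870 + 1430 = 4470 lb/h.
HCl in = 1170×0.232 + 1870×0.158 + 1430×0.653 = 1500.7 lb/h.
HCl mass fraction in F8 = 1500.7/4470 = 0.336.

0.336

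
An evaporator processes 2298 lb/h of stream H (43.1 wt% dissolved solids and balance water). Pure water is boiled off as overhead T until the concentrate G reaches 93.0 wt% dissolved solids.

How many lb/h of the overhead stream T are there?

1233 lb/h

dissolved solids is conserved: 2298×0.431 = 990.44 lb/h all reports to the concentrate.
Concentrate = 990.44/(target fraction) = 1065 lb/h.
Overhead = 2298 − 1065 = 1233 lb/h.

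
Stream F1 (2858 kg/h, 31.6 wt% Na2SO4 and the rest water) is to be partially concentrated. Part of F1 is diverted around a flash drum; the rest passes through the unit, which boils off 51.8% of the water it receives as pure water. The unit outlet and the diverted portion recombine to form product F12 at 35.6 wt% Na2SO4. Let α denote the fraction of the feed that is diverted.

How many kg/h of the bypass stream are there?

1952 kg/h

All 2858×0.316 = 903.13 kg/h of Na2SO4 reaches F12, so F12 = 903.13/0.356 = 2536.9 kg/h and vapour = 321.12 kg/h.
The evaporator receives (1−α)·2858 of feed at 0.684 water and removes 0.518 of that water:
0.518×0.684×(1−α)×2858 = 321.12
(1−α) = 321.12/1012.6 = 0.3171;  α = 0.6829.
Bypass flow = 0.6829×2858 = 1951.7 kg/h.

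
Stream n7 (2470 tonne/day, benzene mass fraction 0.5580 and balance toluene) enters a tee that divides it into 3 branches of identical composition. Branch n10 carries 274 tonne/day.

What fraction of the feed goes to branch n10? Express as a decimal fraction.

0.111

Fraction to n10 = 274/2470 = 0.1109.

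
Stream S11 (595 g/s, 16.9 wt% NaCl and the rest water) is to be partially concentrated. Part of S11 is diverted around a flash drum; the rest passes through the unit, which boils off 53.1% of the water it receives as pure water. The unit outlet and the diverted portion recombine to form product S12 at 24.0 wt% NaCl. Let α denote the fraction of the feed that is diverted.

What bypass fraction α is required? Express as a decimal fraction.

0.330

All 595×0.169 = 100.56 g/s of NaCl reaches S12, so S12 = 100.56/0.240 = 418.98 g/s and vapour = 176.02 g/s.
The evaporator receives (1−α)·595 of feed at 0.831 water and removes 0.531 of that water:
0.531×0.831×(1−α)×595 = 176.02
(1−α) = 176.02/262.55 = 0.6704;  α = 0.3296.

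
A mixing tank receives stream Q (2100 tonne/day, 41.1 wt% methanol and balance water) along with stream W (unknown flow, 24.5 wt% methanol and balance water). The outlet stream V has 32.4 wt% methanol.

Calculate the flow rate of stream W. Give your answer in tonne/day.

2313 tonne/day

Let W be the unknown flow. Total out = 2100 + W.
methanol balance: 863.1 + 0.245·W = 0.324·(2100 + W)
(0.245 − 0.324)·W = 0.324×2100 − 863.1 = -182.7
W = -182.7 / -0.079 = 2312.7 tonne/day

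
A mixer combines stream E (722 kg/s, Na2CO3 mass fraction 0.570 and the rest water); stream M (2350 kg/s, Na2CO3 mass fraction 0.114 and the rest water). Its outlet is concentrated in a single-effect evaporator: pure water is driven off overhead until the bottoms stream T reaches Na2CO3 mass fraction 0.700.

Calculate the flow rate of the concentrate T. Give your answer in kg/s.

Na2CO3 entering = 722×0.570 + 2350×0.114 = 679.44 kg/s.
All Na2CO3 reports to T, so T = 679.44/0.700 = 970.63 kg/s.

970.6 kg/s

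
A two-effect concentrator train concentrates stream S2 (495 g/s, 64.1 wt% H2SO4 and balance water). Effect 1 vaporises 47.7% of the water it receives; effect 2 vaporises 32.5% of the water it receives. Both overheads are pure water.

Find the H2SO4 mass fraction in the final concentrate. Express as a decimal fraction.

0.8349

water in feed = 495×0.359 = 177.7 g/s.
After stage 1: water left = (1−0.477)×177.7 = 92.94; stream total = 410.23 g/s.
After stage 2: water left = (1−0.325)×92.94 = 62.734; final concentrate = 380.03 g/s.
H2SO4 fraction = 317.3/380.03 = 0.8349.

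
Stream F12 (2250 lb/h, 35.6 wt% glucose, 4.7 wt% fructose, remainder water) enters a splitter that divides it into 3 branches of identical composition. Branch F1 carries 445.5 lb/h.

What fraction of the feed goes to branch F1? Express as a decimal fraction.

0.198

Fraction to F1 = 445.5/2250 = 0.1980.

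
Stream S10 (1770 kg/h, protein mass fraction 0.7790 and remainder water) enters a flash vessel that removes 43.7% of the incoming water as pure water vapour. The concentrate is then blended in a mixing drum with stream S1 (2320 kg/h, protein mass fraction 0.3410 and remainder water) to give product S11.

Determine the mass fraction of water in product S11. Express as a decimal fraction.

0.4463

Vapour removed = 0.437×0.221×1770 = 170.94 kg/h; concentrate = 1599.1 kg/h.
water reaching the mixer = 220.23 (from concentrate) + 2320×0.659 = 1749.1 kg/h.
Product flow = 1599.1 + 2320 = 3919.1 kg/h; water fraction = 0.4463.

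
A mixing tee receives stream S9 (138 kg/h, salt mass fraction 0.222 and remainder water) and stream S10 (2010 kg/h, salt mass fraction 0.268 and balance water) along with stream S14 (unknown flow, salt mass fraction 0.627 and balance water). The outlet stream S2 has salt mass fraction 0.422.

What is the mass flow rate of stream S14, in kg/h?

Let S14 be the unknown flow. Total out = 2148 + S14.
salt balance: 569.32 + 0.627·S14 = 0.422·(2148 + S14)
(0.627 − 0.422)·S14 = 0.422×2148 − 569.32 = 337.14
S14 = 337.14 / 0.205 = 1644.6 kg/h

1645 kg/h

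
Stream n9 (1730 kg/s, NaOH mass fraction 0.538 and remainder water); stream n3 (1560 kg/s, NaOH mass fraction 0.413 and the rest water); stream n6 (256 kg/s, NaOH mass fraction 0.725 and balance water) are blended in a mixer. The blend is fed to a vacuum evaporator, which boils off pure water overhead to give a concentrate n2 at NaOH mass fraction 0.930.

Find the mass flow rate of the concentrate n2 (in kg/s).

NaOH entering = 1730×0.538 + 1560×0.413 + 256×0.725 = 1760.6 kg/s.
All NaOH reports to n2, so n2 = 1760.6/0.930 = 1893.1 kg/s.

1893 kg/s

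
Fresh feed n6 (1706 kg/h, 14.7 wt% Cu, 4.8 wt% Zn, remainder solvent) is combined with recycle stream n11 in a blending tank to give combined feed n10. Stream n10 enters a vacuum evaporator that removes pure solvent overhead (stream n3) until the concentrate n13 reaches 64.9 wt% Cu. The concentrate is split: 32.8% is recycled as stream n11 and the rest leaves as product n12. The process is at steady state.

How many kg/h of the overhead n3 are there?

1320 kg/h

Overall Cu balance (none leaves overhead): Cu in fresh feed = Cu in product, i.e. 1706×0.147 = (1−0.328)·n13·0.649.
n13 = 250.78/(0.649×0.672) = 575.02 kg/h.
Recycle n11 = 0.328×575.02 = 188.61 kg/h.
Combined feed n10 = 1706 + 188.61 = 1894.6 kg/h.
Overhead n3 = n10 − n13 = 1894.6 − 575.02 = 1319.6 kg/h.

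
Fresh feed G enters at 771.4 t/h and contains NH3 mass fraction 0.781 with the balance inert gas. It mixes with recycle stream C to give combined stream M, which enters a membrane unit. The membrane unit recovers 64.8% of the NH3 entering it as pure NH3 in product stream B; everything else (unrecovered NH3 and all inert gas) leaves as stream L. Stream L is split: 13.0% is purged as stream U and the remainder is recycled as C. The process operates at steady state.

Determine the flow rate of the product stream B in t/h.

NH3 in M: m_A = 771.4×0.781 + (1−0.130)·(1−0.648)·m_A, so m_A = 602.46/0.6938 = 868.4 t/h.
Product B = 0.648×868.4 = 562.73 t/h.

562.7 t/h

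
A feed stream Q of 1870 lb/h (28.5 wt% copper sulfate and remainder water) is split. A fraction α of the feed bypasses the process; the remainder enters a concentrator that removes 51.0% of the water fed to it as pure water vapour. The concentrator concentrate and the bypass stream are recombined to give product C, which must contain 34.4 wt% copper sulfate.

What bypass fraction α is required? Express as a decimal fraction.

0.530

All 1870×0.285 = 532.95 lb/h of copper sulfate reaches C, so C = 532.95/0.344 = 1549.3 lb/h and vapour = 320.73 lb/h.
The evaporator receives (1−α)·1870 of feed at 0.715 water and removes 0.510 of that water:
0.510×0.715×(1−α)×1870 = 320.73
(1−α) = 320.73/681.9 = 0.4703;  α = 0.5297.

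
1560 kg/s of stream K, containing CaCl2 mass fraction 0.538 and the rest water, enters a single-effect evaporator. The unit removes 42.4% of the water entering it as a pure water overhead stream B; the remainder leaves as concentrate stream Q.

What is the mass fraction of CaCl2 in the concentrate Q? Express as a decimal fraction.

0.669

CaCl2 is not removed: 1560×0.538 = 839.28 kg/s of CaCl2 enters Q.
water entering = 1560×0.462 = 720.72 kg/s; overhead removed = 0.424×720.72 = 305.59 kg/s.
Concentrate = 1560 − 305.59 = 1254.4 kg/s.
Mass fraction = 839.28/1254.4 = 0.669.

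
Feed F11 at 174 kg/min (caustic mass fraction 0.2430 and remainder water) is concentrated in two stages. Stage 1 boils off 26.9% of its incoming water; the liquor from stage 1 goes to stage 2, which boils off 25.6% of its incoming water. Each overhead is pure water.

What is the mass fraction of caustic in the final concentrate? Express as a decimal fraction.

water in feed = 174×0.757 = 131.72 kg/min.
After stage 1: water left = (1−0.269)×131.72 = 96.286; stream total = 138.57 kg/min.
After stage 2: water left = (1−0.256)×96.286 = 71.637; final concentrate = 113.92 kg/min.
caustic fraction = 42.282/113.92 = 0.3712.

0.3712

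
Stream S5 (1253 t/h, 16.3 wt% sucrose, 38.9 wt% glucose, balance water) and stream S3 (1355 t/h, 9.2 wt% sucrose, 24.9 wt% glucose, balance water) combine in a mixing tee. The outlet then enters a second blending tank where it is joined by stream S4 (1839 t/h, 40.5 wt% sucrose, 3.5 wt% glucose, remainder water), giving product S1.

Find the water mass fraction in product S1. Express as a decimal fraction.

Overall, product flow = 4447 t/h.
water in = 1253×0.448 + 1355×0.659 + 1839×0.560 = 2484.1 t/h.
water fraction in S1 = 0.559.

0.559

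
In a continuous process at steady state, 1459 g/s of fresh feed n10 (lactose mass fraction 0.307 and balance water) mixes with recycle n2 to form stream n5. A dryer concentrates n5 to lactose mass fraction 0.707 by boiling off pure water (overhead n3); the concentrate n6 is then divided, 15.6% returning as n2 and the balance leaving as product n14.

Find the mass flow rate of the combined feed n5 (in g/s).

1576 g/s

Overall lactose balance (none leaves overhead): lactose in fresh feed = lactose in product, i.e. 1459×0.307 = (1−0.156)·n6·0.707.
n6 = 447.91/(0.707×0.844) = 750.64 g/s.
Recycle n2 = 0.156×750.64 = 117.1 g/s.
Combined feed n5 = 1459 + 117.1 = 1576.1 g/s.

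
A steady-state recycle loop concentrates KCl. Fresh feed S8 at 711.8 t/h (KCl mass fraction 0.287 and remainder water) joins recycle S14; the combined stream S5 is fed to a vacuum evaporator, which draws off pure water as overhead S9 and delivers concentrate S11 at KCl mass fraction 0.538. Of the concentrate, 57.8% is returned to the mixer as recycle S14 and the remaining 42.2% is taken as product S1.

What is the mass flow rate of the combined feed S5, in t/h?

Overall KCl balance (none leaves overhead): KCl in fresh feed = KCl in product, i.e. 711.8×0.287 = (1−0.578)·S11·0.538.
S11 = 204.29/(0.538×0.422) = 899.8 t/h.
Recycle S14 = 0.578×899.8 = 520.08 t/h.
Combined feed S5 = 711.8 + 520.08 = 1231.9 t/h.

1232 t/h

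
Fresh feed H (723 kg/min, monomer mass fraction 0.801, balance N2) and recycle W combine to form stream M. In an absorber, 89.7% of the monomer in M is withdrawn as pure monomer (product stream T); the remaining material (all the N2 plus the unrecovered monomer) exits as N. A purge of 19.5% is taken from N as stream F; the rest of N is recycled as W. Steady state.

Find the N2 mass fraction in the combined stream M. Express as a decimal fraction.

0.539

N2 enters only via H and leaves only via the purge: 723×0.199 = 0.195×(N2 in N), and the absorber passes all N2, so N2 in M = N2 in N = 737.83 kg/min.
monomer in M: m_A = 723×0.801 + (1−0.195)·(1−0.897)·m_A, so m_A = 579.12/0.9171 = 631.48 kg/min.
M = 631.48 + 737.83 = 1369.3 kg/min.
N2 fraction in M = 737.83/1369.3 = 0.539.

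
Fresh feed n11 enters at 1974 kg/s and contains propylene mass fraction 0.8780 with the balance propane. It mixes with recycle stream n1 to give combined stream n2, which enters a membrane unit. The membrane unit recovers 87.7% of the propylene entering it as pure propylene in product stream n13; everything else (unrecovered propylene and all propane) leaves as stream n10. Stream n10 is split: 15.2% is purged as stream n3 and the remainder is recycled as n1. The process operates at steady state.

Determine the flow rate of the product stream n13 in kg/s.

1697 kg/s

propylene in n2: m_A = 1974×0.878 + (1−0.152)·(1−0.877)·m_A, so m_A = 1733.2/0.8957 = 1935 kg/s.
Product n13 = 0.877×1935 = 1697 kg/s.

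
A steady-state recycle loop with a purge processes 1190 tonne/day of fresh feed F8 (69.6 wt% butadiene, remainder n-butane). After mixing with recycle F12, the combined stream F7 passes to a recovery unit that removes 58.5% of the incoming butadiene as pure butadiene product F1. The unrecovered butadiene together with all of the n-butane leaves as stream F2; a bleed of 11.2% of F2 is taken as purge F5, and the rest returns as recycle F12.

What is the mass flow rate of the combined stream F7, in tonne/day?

4542 tonne/day

n-butane enters only via F8 and leaves only via the purge: 1190×0.304 = 0.112×(n-butane in F2), and the recovery unit passes all n-butane, so n-butane in F7 = n-butane in F2 = 3230 tonne/day.
butadiene in F7: m_A = 1190×0.696 + (1−0.112)·(1−0.585)·m_A, so m_A = 828.24/0.6315 = 1311.6 tonne/day.
F7 = 1311.6 + 3230 = 4541.6 tonne/day.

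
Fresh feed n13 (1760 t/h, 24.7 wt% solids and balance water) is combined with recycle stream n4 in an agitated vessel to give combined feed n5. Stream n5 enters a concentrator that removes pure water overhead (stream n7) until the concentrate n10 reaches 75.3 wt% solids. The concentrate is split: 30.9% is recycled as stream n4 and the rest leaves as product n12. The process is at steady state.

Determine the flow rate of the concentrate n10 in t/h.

835.5 t/h

Overall solids balance (none leaves overhead): solids in fresh feed = solids in product, i.e. 1760×0.247 = (1−0.309)·n10·0.753.
n10 = 434.72/(0.753×0.691) = 835.48 t/h.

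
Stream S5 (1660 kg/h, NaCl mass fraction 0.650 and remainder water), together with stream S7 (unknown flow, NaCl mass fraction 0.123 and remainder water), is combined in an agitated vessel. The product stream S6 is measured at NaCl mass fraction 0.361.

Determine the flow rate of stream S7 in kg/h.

2016 kg/h

Let S7 be the unknown flow. Total out = 1660 + S7.
NaCl balance: 1079 + 0.123·S7 = 0.361·(1660 + S7)
(0.123 − 0.361)·S7 = 0.361×1660 − 1079 = -479.74
S7 = -479.74 / -0.238 = 2015.7 kg/h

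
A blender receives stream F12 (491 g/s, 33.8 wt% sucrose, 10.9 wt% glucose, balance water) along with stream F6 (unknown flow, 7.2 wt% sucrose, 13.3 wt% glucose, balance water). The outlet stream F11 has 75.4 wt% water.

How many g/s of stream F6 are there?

2407 g/s

Let F6 be the unknown flow. Total out = 491 + F6.
water balance: 271.52 + 0.795·F6 = 0.754·(491 + F6)
(0.795 − 0.754)·F6 = 0.754×491 − 271.52 = 98.691
F6 = 98.691 / 0.041 = 2407.1 g/s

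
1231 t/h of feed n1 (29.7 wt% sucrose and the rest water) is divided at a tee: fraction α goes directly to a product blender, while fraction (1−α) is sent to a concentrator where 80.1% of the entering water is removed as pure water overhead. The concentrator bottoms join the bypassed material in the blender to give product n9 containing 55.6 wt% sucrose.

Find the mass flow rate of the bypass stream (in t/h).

All 1231×0.297 = 365.61 t/h of sucrose reaches n9, so n9 = 365.61/0.556 = 657.57 t/h and vapour = 573.43 t/h.
The evaporator receives (1−α)·1231 of feed at 0.703 water and removes 0.801 of that water:
0.801×0.703×(1−α)×1231 = 573.43
(1−α) = 573.43/693.18 = 0.8273;  α = 0.1727.
Bypass flow = 0.1727×1231 = 212.65 t/h.

212.7 t/h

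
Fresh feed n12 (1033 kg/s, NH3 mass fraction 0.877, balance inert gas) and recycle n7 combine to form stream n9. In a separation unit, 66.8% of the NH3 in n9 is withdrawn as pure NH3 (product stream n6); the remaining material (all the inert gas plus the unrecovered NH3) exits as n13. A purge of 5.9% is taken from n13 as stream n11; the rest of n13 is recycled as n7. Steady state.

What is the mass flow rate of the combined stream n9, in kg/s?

3471 kg/s

inert gas enters only via n12 and leaves only via the purge: 1033×0.123 = 0.059×(inert gas in n13), and the separation unit passes all inert gas, so inert gas in n9 = inert gas in n13 = 2153.5 kg/s.
NH3 in n9: m_A = 1033×0.877 + (1−0.059)·(1−0.668)·m_A, so m_A = 905.94/0.6876 = 1317.6 kg/s.
n9 = 1317.6 + 2153.5 = 3471.1 kg/s.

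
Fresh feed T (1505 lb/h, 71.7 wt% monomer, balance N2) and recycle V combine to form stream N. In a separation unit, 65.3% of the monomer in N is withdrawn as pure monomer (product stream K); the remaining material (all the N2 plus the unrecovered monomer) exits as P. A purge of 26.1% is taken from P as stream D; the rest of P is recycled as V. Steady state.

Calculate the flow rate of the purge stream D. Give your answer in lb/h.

N2 enters only via T and leaves only via the purge: 1505×0.283 = 0.261×(N2 in P), and the separation unit passes all N2, so N2 in N = N2 in P = 1631.9 lb/h.
monomer in N: m_A = 1505×0.717 + (1−0.261)·(1−0.653)·m_A, so m_A = 1079.1/0.7436 = 1451.2 lb/h.
P = (1−0.653)×1451.2 + 1631.9 = 2135.4 lb/h.
Purge D = 0.261×2135.4 = 557.35 lb/h.

557.3 lb/h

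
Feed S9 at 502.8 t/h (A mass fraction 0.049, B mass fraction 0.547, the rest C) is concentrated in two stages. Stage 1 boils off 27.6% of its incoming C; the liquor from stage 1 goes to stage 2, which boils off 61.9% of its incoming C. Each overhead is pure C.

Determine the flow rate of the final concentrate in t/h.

355.7 t/h

C in feed = 502.8×0.404 = 203.13 t/h.
After stage 1: C left = (1−0.276)×203.13 = 147.07; stream total = 446.74 t/h.
After stage 2: C left = (1−0.619)×147.07 = 56.033; final concentrate = 355.7 t/h.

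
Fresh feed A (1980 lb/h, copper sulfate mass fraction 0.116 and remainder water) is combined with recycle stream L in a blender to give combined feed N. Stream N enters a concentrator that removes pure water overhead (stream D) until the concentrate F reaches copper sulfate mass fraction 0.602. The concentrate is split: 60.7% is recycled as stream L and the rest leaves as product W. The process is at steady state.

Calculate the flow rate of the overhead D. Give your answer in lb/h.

1598 lb/h

Overall copper sulfate balance (none leaves overhead): copper sulfate in fresh feed = copper sulfate in product, i.e. 1980×0.116 = (1−0.607)·F·0.602.
F = 229.68/(0.602×0.393) = 970.81 lb/h.
Recycle L = 0.607×970.81 = 589.28 lb/h.
Combined feed N = 1980 + 589.28 = 2569.3 lb/h.
Overhead D = N − F = 2569.3 − 970.81 = 1598.5 lb/h.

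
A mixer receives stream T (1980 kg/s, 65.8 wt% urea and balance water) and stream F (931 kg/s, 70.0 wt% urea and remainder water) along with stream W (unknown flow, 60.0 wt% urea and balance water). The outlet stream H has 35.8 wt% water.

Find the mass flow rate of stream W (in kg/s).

Let W be the unknown flow. Total out = 2911 + W.
water balance: 956.46 + 0.400·W = 0.358·(2911 + W)
(0.400 − 0.358)·W = 0.358×2911 − 956.46 = 85.678
W = 85.678 / 0.042 = 2040 kg/s

2040 kg/s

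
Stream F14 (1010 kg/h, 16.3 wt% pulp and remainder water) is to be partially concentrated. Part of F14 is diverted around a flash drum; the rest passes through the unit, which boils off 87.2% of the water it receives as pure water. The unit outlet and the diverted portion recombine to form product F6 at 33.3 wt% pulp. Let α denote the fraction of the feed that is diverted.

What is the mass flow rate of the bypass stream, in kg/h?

All 1010×0.163 = 164.63 kg/h of pulp reaches F6, so F6 = 164.63/0.333 = 494.38 kg/h and vapour = 515.62 kg/h.
The evaporator receives (1−α)·1010 of feed at 0.837 water and removes 0.872 of that water:
0.872×0.837×(1−α)×1010 = 515.62
(1−α) = 515.62/737.16 = 0.6995;  α = 0.3005.
Bypass flow = 0.3005×1010 = 303.55 kg/h.

303.5 kg/h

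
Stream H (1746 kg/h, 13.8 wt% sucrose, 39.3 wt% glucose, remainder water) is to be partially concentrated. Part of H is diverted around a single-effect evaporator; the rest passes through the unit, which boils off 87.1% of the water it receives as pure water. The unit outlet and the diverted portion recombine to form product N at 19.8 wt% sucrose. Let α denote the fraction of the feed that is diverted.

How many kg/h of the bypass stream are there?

All 1746×0.138 = 240.95 kg/h of sucrose reaches N, so N = 240.95/0.198 = 1216.9 kg/h and vapour = 529.09 kg/h.
The evaporator receives (1−α)·1746 of feed at 0.469 water and removes 0.871 of that water:
0.871×0.469×(1−α)×1746 = 529.09
(1−α) = 529.09/713.24 = 0.7418;  α = 0.2582.
Bypass flow = 0.2582×1746 = 450.79 kg/h.

450.8 kg/h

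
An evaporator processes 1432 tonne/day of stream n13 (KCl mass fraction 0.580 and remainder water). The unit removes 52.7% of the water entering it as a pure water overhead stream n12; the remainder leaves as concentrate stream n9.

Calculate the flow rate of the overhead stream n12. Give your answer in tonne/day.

317 tonne/day

water entering = 1432×0.420 = 601.44 tonne/day; overhead removed = 0.527×601.44 = 316.96 tonne/day.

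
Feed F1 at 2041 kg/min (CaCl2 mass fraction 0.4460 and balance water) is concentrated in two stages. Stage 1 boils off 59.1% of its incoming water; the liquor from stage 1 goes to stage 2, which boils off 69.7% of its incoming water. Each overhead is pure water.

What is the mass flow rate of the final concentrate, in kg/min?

water in feed = 2041×0.554 = 1130.7 kg/min.
After stage 1: water left = (1−0.591)×1130.7 = 462.46; stream total = 1372.7 kg/min.
After stage 2: water left = (1−0.697)×462.46 = 140.13; final concentrate = 1050.4 kg/min.

1050 kg/min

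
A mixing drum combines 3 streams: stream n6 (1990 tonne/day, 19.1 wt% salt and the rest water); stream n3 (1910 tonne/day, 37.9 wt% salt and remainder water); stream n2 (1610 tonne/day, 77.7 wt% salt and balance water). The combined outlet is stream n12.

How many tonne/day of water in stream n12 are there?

water out = water in = 1990×0.809 + 1910×0.621 + 1610×0.223 = 3155.1 tonne/day.

3155 tonne/day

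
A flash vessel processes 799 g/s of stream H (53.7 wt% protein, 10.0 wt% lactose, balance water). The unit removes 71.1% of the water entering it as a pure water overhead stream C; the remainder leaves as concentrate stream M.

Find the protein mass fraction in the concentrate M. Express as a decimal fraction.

0.724

protein is not removed: 799×0.537 = 429.06 g/s of protein enters M.
water entering = 799×0.363 = 290.04 g/s; overhead removed = 0.711×290.04 = 206.22 g/s.
Concentrate = 799 − 206.22 = 592.78 g/s.
Mass fraction = 429.06/592.78 = 0.724.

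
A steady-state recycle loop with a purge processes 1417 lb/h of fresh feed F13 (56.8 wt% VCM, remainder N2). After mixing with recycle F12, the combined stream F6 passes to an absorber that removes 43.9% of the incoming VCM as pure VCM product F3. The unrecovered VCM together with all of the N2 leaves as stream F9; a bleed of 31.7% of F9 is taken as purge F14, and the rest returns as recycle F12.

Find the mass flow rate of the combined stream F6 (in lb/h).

N2 enters only via F13 and leaves only via the purge: 1417×0.432 = 0.317×(N2 in F9), and the absorber passes all N2, so N2 in F6 = N2 in F9 = 1931.1 lb/h.
VCM in F6: m_A = 1417×0.568 + (1−0.317)·(1−0.439)·m_A, so m_A = 804.86/0.6168 = 1304.8 lb/h.
F6 = 1304.8 + 1931.1 = 3235.9 lb/h.

3236 lb/h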